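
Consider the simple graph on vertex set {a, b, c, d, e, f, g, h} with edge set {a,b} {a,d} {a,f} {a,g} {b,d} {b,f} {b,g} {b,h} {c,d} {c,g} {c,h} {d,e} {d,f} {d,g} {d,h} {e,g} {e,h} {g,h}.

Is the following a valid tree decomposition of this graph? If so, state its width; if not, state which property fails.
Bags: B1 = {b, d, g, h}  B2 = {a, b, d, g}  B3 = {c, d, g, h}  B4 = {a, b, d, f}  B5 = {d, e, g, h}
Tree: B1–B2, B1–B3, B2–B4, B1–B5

Checking the three conditions: (i) the bags cover all of {a, b, c, d, e, f, g, h}; (ii) for each edge, some bag contains both endpoints; (iii) the bags containing any fixed vertex form a subtree. All hold, so the decomposition is valid with width 4 − 1 = 3.

Yes; width 3.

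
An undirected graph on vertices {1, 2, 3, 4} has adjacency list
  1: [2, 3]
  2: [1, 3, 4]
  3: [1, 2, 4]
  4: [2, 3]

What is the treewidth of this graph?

A width-2 tree decomposition is:
Bags: B1 = {1, 2, 3}  B2 = {2, 3, 4}
Tree: B1–B2
The largest bag has 3 vertices, giving width 2; this decomposition certifies tw(G) ≤ 2. On the other hand G contains the 3-clique {1, 2, 3}. A clique must lie in a single bag of any decomposition, so no decomposition can have width below 2. Therefore the treewidth is 2.

2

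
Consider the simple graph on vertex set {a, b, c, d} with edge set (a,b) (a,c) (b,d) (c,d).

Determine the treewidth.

2

A width-2 tree decomposition is:
Bags: B1 = {a, b, c}  B2 = {b, c, d}
Tree: B1–B2
Every bag has size at most 3, so the width is 3 − 1 = 2 and tw(G) ≤ 2. Since c–a–b–d–c is a cycle in G, G is not acyclic. Forests are exactly the graphs of treewidth ≤ 1, so tw(G) ≥ 2. Therefore the treewidth is 2.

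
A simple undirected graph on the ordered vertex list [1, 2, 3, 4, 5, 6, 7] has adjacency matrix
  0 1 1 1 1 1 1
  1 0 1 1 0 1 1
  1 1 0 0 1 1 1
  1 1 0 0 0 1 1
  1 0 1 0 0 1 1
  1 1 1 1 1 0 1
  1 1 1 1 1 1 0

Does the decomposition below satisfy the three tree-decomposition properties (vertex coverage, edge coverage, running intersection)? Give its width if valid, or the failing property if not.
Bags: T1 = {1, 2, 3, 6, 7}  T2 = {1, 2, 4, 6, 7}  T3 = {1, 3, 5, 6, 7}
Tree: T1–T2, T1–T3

Every vertex of G appears in some bag (union = {1, 2, 3, 4, 5, 6, 7}); every edge is covered by a bag; and for each vertex v the set of bags containing v is connected in the bag tree. The decomposition is therefore valid. The largest bag has 5 vertices, so the width is 4.

Yes; width 4.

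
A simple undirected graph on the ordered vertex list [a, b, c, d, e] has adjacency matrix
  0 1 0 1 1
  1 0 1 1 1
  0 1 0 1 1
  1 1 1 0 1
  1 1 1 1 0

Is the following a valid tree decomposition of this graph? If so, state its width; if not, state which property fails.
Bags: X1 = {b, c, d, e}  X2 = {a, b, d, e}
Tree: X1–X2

Vertex coverage: the bags together contain {a, b, c, d, e}, the full vertex set. Edge coverage: each edge of G has both endpoints in at least one bag. Running intersection: for every vertex, the bags containing it form a connected subtree. All three properties hold, so this is a valid tree decomposition of width max|bag| − 1 = 3, and hence tw(G) ≤ 3.

Yes; width 3.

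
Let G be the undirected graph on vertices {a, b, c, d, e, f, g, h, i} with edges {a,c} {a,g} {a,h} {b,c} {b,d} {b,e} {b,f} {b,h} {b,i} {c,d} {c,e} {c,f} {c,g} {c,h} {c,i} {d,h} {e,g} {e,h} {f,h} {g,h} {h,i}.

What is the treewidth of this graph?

3

A width-3 tree decomposition is:
Bags: B1 = {a, c, g, h}  B2 = {c, e, g, h}  B3 = {b, c, e, h}  B4 = {b, c, h, i}  B5 = {b, c, d, h}  B6 = {b, c, f, h}
Tree: B1–B2, B2–B3, B3–B4, B4–B5, B3–B6
The largest bag has 4 vertices, giving width 3; this decomposition certifies tw(G) ≤ 3. For the lower bound, the 4 vertices {c, e, g, h} are pairwise adjacent, and any tree decomposition puts a clique entirely inside one bag — forcing width ≥ 3. Combining the bounds, tw(G) = 3.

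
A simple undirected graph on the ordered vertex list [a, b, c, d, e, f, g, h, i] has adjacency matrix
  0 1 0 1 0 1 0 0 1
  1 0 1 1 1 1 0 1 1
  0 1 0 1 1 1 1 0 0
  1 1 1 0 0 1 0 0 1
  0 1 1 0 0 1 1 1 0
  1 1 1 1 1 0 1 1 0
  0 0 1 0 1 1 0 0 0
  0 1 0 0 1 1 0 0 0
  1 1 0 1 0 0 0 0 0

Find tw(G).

3

A width-3 tree decomposition is:
Bags: B1 = {b, c, d, f}  B2 = {b, c, e, f}  B3 = {b, e, f, h}  B4 = {c, e, f, g}  B5 = {a, b, d, f}  B6 = {a, b, d, i}
Tree: B1–B2, B2–B3, B2–B4, B1–B5, B5–B6
The largest bag has 4 vertices, giving width 3; this decomposition certifies tw(G) ≤ 3. On the other hand G contains the 4-clique {c, e, f, g}. A clique must lie in a single bag of any decomposition, so no decomposition can have width below 3. Hence tw(G) = 3 exactly.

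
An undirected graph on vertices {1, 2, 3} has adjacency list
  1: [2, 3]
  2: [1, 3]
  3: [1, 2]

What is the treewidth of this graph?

A width-2 tree decomposition is:
Bags: B1 = {1, 2, 3}
Tree: (single bag)
With just one bag of size 3, the width is 3 − 1 = 2, so tw(G) ≤ 2. Conversely, {1, 2, 3} is a clique of size 3, and the vertices of any clique must share a bag in every tree decomposition; so some bag has ≥ 3 vertices and tw(G) ≥ 2. Combining the bounds, tw(G) = 2.

2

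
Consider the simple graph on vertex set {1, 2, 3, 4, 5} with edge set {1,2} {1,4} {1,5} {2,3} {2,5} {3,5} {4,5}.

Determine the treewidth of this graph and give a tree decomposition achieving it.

Treewidth 2.
One such decomposition:
Bags: B1 = {1, 2, 5}  B2 = {2, 3, 5}  B3 = {1, 4, 5}
Tree: B1–B2, B1–B3

The largest bag has 3 vertices, giving width 2; this decomposition certifies tw(G) ≤ 2. For the lower bound, the 3 vertices {1, 2, 5} are pairwise adjacent, and any tree decomposition puts a clique entirely inside one bag — forcing width ≥ 2. Therefore the treewidth is 2.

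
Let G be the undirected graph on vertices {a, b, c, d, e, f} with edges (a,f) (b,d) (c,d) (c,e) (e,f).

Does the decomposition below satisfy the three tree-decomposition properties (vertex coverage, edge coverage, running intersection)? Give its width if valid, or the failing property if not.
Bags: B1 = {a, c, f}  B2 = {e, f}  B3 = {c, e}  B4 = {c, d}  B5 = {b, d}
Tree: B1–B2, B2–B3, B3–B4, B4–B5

A tree decomposition must satisfy three properties: every vertex lies in some bag; for every edge, both endpoints lie together in some bag; and for every vertex, the bags containing it form a connected subtree. Here bags containing vertex c are not connected in the tree, so the decomposition is invalid.

No — bags containing vertex c are not connected in the tree.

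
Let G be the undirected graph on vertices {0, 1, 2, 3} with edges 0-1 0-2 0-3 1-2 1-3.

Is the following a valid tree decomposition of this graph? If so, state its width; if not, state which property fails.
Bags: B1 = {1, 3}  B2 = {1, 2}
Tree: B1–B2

No — vertex 0 appears in no bag.

A tree decomposition must satisfy three properties: every vertex lies in some bag; for every edge, both endpoints lie together in some bag; and for every vertex, the bags containing it form a connected subtree. Here vertex 0 appears in no bag, so the decomposition is invalid.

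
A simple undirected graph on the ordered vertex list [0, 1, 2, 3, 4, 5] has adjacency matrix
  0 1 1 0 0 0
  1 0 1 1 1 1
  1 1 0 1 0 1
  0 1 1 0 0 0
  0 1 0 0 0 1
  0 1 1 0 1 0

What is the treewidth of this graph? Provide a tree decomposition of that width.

The largest bag has 3 vertices, giving width 2; this decomposition certifies tw(G) ≤ 2. Conversely, {0, 1, 2} is a clique of size 3, and the vertices of any clique must share a bag in every tree decomposition; so some bag has ≥ 3 vertices and tw(G) ≥ 2. The upper and lower bounds meet at 2, so that is the treewidth.

Treewidth 2.
One optimal decomposition is:
Bags: B1 = {1, 2, 5}  B2 = {0, 1, 2}  B3 = {1, 2, 3}  B4 = {1, 4, 5}
Tree: B1–B2, B1–B3, B1–B4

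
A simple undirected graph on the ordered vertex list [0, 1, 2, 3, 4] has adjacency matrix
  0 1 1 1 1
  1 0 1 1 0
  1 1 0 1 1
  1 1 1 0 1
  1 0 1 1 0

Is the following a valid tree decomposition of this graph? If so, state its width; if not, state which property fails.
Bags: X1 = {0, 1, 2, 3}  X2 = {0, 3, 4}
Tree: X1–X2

A tree decomposition must satisfy three properties: every vertex lies in some bag; for every edge, both endpoints lie together in some bag; and for every vertex, the bags containing it form a connected subtree. Here edge (2,4) lies in no bag, so the decomposition is invalid.

No — edge (2,4) lies in no bag.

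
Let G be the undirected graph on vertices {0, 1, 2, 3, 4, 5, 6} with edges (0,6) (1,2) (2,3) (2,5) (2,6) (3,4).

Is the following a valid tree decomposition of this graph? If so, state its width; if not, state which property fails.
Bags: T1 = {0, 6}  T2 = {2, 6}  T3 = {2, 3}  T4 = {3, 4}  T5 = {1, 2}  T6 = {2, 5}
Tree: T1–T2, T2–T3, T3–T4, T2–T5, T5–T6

Every vertex of G appears in some bag (union = {0, 1, 2, 3, 4, 5, 6}); every edge is covered by a bag; and for each vertex v the set of bags containing v is connected in the bag tree. The decomposition is therefore valid. The largest bag has 2 vertices, so the width is 1.

Yes; width 1.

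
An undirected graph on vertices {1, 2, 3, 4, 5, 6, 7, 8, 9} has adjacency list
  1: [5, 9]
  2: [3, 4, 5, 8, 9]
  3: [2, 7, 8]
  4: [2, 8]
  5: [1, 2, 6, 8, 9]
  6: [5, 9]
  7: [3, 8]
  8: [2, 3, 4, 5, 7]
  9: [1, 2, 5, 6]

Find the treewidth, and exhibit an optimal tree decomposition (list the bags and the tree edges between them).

Each bag holds 3 vertices, so the decomposition has width 2, which upper-bounds the treewidth. Conversely, {1, 5, 9} is a clique of size 3, and the vertices of any clique must share a bag in every tree decomposition; so some bag has ≥ 3 vertices and tw(G) ≥ 2. Hence tw(G) = 2 exactly.

Treewidth 2.
One optimal decomposition is:
Bags: B1 = {2, 5, 9}  B2 = {2, 5, 8}  B3 = {1, 5, 9}  B4 = {2, 3, 8}  B5 = {3, 7, 8}  B6 = {2, 4, 8}  B7 = {5, 6, 9}
Tree: B1–B2, B1–B3, B2–B4, B4–B5, B4–B6, B1–B7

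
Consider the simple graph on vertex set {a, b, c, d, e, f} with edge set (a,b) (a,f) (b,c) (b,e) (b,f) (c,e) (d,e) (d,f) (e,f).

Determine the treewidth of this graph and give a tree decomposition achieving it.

The largest bag has 3 vertices, giving width 2; this decomposition certifies tw(G) ≤ 2. On the other hand G contains the 3-clique {b, c, e}. A clique must lie in a single bag of any decomposition, so no decomposition can have width below 2. Therefore the treewidth is 2.

Treewidth 2.
One such decomposition:
Bags: B1 = {d, e, f}  B2 = {b, e, f}  B3 = {b, c, e}  B4 = {a, b, f}
Tree: B1–B2, B2–B3, B2–B4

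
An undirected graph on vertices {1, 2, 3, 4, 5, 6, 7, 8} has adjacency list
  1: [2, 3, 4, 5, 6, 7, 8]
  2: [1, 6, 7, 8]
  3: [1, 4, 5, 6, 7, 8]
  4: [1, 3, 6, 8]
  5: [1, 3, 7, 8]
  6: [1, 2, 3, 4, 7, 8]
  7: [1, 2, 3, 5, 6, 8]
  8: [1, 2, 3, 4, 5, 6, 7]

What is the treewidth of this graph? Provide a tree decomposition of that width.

Treewidth 4.
One such decomposition:
Bags: B1 = {1, 3, 6, 7, 8}  B2 = {1, 3, 4, 6, 8}  B3 = {1, 2, 6, 7, 8}  B4 = {1, 3, 5, 7, 8}
Tree: B1–B2, B1–B3, B1–B4

The largest bag has 5 vertices, giving width 4; this decomposition certifies tw(G) ≤ 4. On the other hand G contains the 5-clique {1, 2, 6, 7, 8}. A clique must lie in a single bag of any decomposition, so no decomposition can have width below 4. Therefore the treewidth is 4.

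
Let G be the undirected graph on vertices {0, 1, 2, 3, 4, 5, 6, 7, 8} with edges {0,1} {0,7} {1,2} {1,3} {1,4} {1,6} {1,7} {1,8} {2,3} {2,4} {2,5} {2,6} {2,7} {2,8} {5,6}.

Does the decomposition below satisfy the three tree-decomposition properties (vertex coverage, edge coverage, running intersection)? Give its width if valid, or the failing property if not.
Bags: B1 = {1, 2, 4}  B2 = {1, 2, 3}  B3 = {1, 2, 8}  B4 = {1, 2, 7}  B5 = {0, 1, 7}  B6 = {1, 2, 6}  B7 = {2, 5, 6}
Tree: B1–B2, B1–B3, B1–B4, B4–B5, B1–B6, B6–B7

Yes; width 2.

Every vertex of G appears in some bag (union = {0, 1, 2, 3, 4, 5, 6, 7, 8}); every edge is covered by a bag; and for each vertex v the set of bags containing v is connected in the bag tree. The decomposition is therefore valid. The largest bag has 3 vertices, so the width is 2.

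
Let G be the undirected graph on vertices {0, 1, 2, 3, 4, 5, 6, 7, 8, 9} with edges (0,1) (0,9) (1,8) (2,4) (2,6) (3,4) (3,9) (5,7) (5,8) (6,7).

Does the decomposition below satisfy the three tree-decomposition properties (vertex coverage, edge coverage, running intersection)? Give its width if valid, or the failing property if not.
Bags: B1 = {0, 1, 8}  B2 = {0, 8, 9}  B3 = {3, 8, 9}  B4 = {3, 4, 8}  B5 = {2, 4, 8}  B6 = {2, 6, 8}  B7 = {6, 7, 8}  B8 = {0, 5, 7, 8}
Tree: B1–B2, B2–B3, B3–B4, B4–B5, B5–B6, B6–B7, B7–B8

A tree decomposition must satisfy three properties: every vertex lies in some bag; for every edge, both endpoints lie together in some bag; and for every vertex, the bags containing it form a connected subtree. Here bags containing vertex 0 are not connected in the tree, so the decomposition is invalid.

No — bags containing vertex 0 are not connected in the tree.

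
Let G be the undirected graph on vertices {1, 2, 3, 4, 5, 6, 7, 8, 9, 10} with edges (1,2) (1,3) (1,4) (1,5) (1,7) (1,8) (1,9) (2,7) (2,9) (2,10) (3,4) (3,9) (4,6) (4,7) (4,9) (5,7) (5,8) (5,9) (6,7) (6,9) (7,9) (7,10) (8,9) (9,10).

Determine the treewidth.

3

A width-3 tree decomposition is:
Bags: B1 = {1, 5, 7, 9}  B2 = {1, 4, 7, 9}  B3 = {1, 2, 7, 9}  B4 = {2, 7, 9, 10}  B5 = {1, 5, 8, 9}  B6 = {1, 3, 4, 9}  B7 = {4, 6, 7, 9}
Tree: B1–B2, B1–B3, B3–B4, B1–B5, B2–B6, B2–B7
Each bag holds 4 vertices, so the decomposition has width 3, which upper-bounds the treewidth. For the lower bound, the 4 vertices {1, 5, 8, 9} are pairwise adjacent, and any tree decomposition puts a clique entirely inside one bag — forcing width ≥ 3. Therefore the treewidth is 3.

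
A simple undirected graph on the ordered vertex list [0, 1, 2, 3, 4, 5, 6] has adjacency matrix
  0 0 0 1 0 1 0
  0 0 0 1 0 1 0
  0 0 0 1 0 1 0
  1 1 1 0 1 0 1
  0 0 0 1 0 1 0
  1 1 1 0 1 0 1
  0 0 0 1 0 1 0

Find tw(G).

A width-2 tree decomposition is:
Bags: B1 = {3, 4, 5}  B2 = {3, 5, 6}  B3 = {0, 3, 5}  B4 = {1, 3, 5}  B5 = {2, 3, 5}
Tree: B1–B2, B2–B3, B3–B4, B4–B5
Every bag has size at most 3, so the width is 3 − 1 = 2 and tw(G) ≤ 2. Since 5–4–3–6–5 is a cycle in G, G is not acyclic. Forests are exactly the graphs of treewidth ≤ 1, so tw(G) ≥ 2. Combining the bounds, tw(G) = 2.

2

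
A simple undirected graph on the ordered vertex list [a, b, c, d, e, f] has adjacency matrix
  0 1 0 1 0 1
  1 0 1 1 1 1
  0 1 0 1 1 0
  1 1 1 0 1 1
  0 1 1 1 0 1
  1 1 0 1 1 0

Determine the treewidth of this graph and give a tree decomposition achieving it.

Each bag holds 4 vertices, so the decomposition has width 3, which upper-bounds the treewidth. Conversely, {b, c, d, e} is a clique of size 4, and the vertices of any clique must share a bag in every tree decomposition; so some bag has ≥ 4 vertices and tw(G) ≥ 3. Hence tw(G) = 3 exactly.

Treewidth 3.
One optimal decomposition is:
Bags: B1 = {b, d, e, f}  B2 = {b, c, d, e}  B3 = {a, b, d, f}
Tree: B1–B2, B1–B3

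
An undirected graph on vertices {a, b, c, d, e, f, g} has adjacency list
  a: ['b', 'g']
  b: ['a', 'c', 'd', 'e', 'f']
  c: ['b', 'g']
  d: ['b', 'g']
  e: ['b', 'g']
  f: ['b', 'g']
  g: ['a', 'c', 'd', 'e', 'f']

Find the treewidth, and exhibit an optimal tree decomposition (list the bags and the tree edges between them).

Treewidth 2.
One such decomposition:
Bags: B1 = {b, c, g}  B2 = {b, f, g}  B3 = {b, d, g}  B4 = {b, e, g}  B5 = {a, b, g}
Tree: B1–B2, B2–B3, B3–B4, B4–B5

Every bag has size at most 3, so the width is 3 − 1 = 2 and tw(G) ≤ 2. The edges b–c–g–f–b form a cycle, so G is not a tree and its treewidth is at least 2. Therefore the treewidth is 2.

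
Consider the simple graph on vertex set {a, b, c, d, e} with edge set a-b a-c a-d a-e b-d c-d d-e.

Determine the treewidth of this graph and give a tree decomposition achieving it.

Treewidth 2.
One optimal decomposition is:
Bags: B1 = {a, b, d}  B2 = {a, d, e}  B3 = {a, c, d}
Tree: B1–B2, B2–B3

The largest bag has 3 vertices, giving width 2; this decomposition certifies tw(G) ≤ 2. Conversely, {a, d, e} is a clique of size 3, and the vertices of any clique must share a bag in every tree decomposition; so some bag has ≥ 3 vertices and tw(G) ≥ 2. The upper and lower bounds meet at 2, so that is the treewidth.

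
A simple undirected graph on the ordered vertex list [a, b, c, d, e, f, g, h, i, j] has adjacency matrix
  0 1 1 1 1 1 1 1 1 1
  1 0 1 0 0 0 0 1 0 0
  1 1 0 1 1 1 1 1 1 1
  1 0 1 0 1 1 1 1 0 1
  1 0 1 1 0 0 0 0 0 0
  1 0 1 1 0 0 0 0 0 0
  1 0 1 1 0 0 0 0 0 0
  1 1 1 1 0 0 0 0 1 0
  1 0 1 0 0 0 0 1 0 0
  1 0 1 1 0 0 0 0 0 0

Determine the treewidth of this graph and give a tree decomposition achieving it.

Every bag has size at most 4, so the width is 4 − 1 = 3 and tw(G) ≤ 3. On the other hand G contains the 4-clique {a, c, d, f}. A clique must lie in a single bag of any decomposition, so no decomposition can have width below 3. Combining the bounds, tw(G) = 3.

Treewidth 3.
One such decomposition:
Bags: B1 = {a, b, c, h}  B2 = {a, c, h, i}  B3 = {a, c, d, h}  B4 = {a, c, d, g}  B5 = {a, c, d, j}  B6 = {a, c, d, e}  B7 = {a, c, d, f}
Tree: B1–B2, B2–B3, B3–B4, B4–B5, B4–B6, B5–B7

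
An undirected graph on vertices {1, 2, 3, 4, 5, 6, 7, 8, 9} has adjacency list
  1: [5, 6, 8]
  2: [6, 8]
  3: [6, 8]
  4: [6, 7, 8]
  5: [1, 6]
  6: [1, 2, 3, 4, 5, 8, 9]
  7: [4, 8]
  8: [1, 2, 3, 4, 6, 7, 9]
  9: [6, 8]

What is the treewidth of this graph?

A width-2 tree decomposition is:
Bags: B1 = {3, 6, 8}  B2 = {2, 6, 8}  B3 = {4, 6, 8}  B4 = {6, 8, 9}  B5 = {1, 6, 8}  B6 = {1, 5, 6}  B7 = {4, 7, 8}
Tree: B1–B2, B2–B3, B2–B4, B3–B5, B5–B6, B3–B7
The largest bag has 3 vertices, giving width 2; this decomposition certifies tw(G) ≤ 2. Conversely, {1, 6, 8} is a clique of size 3, and the vertices of any clique must share a bag in every tree decomposition; so some bag has ≥ 3 vertices and tw(G) ≥ 2. The upper and lower bounds meet at 2, so that is the treewidth.

2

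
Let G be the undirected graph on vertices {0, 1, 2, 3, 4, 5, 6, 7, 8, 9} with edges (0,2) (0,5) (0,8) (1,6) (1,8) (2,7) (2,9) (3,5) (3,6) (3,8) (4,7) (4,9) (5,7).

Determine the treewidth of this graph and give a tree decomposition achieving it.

The largest bag has 3 vertices, giving width 2; this decomposition certifies tw(G) ≤ 2. Since 4–9–2–7–4 is a cycle in G, G is not acyclic. Forests are exactly the graphs of treewidth ≤ 1, so tw(G) ≥ 2. Combining the bounds, tw(G) = 2.

Treewidth 2.
One such decomposition:
Bags: B1 = {4, 7, 9}  B2 = {2, 7, 9}  B3 = {2, 5, 7}  B4 = {0, 2, 5}  B5 = {0, 3, 5}  B6 = {0, 3, 8}  B7 = {3, 6, 8}  B8 = {1, 6, 8}
Tree: B1–B2, B2–B3, B3–B4, B4–B5, B5–B6, B6–B7, B7–B8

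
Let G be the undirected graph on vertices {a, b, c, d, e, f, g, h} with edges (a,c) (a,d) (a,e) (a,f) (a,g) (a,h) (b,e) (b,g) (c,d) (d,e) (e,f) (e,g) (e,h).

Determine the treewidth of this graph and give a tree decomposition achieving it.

Each bag holds 3 vertices, so the decomposition has width 2, which upper-bounds the treewidth. For the lower bound, the 3 vertices {a, d, e} are pairwise adjacent, and any tree decomposition puts a clique entirely inside one bag — forcing width ≥ 2. Therefore the treewidth is 2.

Treewidth 2.
One optimal decomposition is:
Bags: B1 = {a, e, g}  B2 = {a, d, e}  B3 = {a, c, d}  B4 = {a, e, f}  B5 = {a, e, h}  B6 = {b, e, g}
Tree: B1–B2, B2–B3, B1–B4, B4–B5, B1–B6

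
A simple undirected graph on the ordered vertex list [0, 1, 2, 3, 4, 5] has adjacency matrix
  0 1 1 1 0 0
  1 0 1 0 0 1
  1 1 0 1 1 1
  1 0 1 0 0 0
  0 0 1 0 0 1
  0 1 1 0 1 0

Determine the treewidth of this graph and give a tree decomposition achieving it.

Treewidth 2.
Bags: B1 = {0, 2, 3}  B2 = {0, 1, 2}  B3 = {1, 2, 5}  B4 = {2, 4, 5}
Tree: B1–B2, B2–B3, B3–B4

Every bag has size at most 3, so the width is 3 − 1 = 2 and tw(G) ≤ 2. For the lower bound, the 3 vertices {0, 1, 2} are pairwise adjacent, and any tree decomposition puts a clique entirely inside one bag — forcing width ≥ 2. Hence tw(G) = 2 exactly.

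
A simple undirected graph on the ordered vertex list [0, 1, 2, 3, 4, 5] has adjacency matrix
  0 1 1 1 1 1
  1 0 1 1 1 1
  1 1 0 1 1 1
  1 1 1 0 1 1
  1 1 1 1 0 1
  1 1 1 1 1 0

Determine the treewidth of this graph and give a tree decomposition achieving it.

A single bag containing all 6 vertices is trivially a valid decomposition of width 5. Conversely, {0, 1, 2, 3, 4, 5} is a clique of size 6, and the vertices of any clique must share a bag in every tree decomposition; so some bag has ≥ 6 vertices and tw(G) ≥ 5. Combining the bounds, tw(G) = 5.

Treewidth 5.
One such decomposition:
Bags: B1 = {0, 1, 2, 3, 4, 5}
Tree: (single bag)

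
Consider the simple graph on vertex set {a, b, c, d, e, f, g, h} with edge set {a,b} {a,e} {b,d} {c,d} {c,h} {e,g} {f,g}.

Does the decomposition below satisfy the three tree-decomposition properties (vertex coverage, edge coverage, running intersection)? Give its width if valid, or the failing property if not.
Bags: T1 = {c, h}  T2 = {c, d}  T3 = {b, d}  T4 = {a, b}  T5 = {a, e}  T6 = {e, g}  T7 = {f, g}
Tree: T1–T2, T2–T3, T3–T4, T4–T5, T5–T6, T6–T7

Checking the three conditions: (i) the bags cover all of {a, b, c, d, e, f, g, h}; (ii) for each edge, some bag contains both endpoints; (iii) the bags containing any fixed vertex form a subtree. All hold, so the decomposition is valid with width 2 − 1 = 1.

Yes; width 1.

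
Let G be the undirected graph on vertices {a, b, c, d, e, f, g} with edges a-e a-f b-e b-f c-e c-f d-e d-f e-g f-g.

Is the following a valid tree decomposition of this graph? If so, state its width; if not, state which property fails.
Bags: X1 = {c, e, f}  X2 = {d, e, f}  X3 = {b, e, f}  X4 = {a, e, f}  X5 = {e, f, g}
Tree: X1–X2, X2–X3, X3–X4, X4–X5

Yes; width 2.

Every vertex of G appears in some bag (union = {a, b, c, d, e, f, g}); every edge is covered by a bag; and for each vertex v the set of bags containing v is connected in the bag tree. The decomposition is therefore valid. The largest bag has 3 vertices, so the width is 2.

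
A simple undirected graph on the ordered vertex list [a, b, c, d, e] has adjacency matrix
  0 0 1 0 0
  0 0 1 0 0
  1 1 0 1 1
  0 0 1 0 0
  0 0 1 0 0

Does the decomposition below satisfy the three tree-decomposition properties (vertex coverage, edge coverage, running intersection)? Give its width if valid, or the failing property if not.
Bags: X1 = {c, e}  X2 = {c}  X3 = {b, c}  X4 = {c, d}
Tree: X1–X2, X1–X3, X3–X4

A tree decomposition must satisfy three properties: every vertex lies in some bag; for every edge, both endpoints lie together in some bag; and for every vertex, the bags containing it form a connected subtree. Here vertex a appears in no bag, so the decomposition is invalid.

No — vertex a appears in no bag.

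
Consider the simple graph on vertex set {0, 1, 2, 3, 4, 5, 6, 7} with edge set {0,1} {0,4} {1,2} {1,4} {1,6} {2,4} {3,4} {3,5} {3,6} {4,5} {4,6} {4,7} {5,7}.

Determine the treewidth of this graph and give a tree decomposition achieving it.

Treewidth 2.
Bags: B1 = {3, 4, 6}  B2 = {1, 4, 6}  B3 = {0, 1, 4}  B4 = {3, 4, 5}  B5 = {1, 2, 4}  B6 = {4, 5, 7}
Tree: B1–B2, B2–B3, B1–B4, B2–B5, B4–B6

The largest bag has 3 vertices, giving width 2; this decomposition certifies tw(G) ≤ 2. For the lower bound, the 3 vertices {0, 1, 4} are pairwise adjacent, and any tree decomposition puts a clique entirely inside one bag — forcing width ≥ 2. The upper and lower bounds meet at 2, so that is the treewidth.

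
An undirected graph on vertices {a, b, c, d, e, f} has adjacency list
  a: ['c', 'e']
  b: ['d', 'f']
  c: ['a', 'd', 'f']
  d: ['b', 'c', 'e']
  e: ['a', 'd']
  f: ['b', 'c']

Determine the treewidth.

A width-2 tree decomposition is:
Bags: B1 = {a, d, e}  B2 = {a, c, d}  B3 = {b, c, d}  B4 = {b, c, f}
Tree: B1–B2, B2–B3, B3–B4
Each bag holds 3 vertices, so the decomposition has width 2, which upper-bounds the treewidth. For the lower bound, G contains the cycle e–a–c–d–e, so G is not a forest; only forests have treewidth ≤ 1, hence tw(G) ≥ 2. Combining the bounds, tw(G) = 2.

2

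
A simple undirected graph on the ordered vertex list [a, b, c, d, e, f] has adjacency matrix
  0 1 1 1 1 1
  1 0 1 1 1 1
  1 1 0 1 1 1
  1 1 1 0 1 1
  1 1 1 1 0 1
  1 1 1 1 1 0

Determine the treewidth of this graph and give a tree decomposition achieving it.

A single bag containing all 6 vertices is trivially a valid decomposition of width 5. Conversely, {a, b, c, d, e, f} is a clique of size 6, and the vertices of any clique must share a bag in every tree decomposition; so some bag has ≥ 6 vertices and tw(G) ≥ 5. Hence tw(G) = 5 exactly.

Treewidth 5.
One such decomposition:
Bags: B1 = {a, b, c, d, e, f}
Tree: (single bag)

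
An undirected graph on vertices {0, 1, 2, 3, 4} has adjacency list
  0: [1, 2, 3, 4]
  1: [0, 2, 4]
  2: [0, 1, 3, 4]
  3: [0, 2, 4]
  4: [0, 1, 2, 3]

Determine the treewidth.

A width-3 tree decomposition is:
Bags: B1 = {0, 1, 2, 4}  B2 = {0, 2, 3, 4}
Tree: B1–B2
Each bag holds 4 vertices, so the decomposition has width 3, which upper-bounds the treewidth. Conversely, {0, 1, 2, 4} is a clique of size 4, and the vertices of any clique must share a bag in every tree decomposition; so some bag has ≥ 4 vertices and tw(G) ≥ 3. Therefore the treewidth is 3.

3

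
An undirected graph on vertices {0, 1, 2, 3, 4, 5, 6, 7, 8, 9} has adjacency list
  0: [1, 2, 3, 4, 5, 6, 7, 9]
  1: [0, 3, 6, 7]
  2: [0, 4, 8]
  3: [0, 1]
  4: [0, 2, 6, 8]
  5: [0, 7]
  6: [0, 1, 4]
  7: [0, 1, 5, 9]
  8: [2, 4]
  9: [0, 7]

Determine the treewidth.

A width-2 tree decomposition is:
Bags: B1 = {0, 4, 6}  B2 = {0, 1, 6}  B3 = {0, 2, 4}  B4 = {0, 1, 7}  B5 = {0, 5, 7}  B6 = {2, 4, 8}  B7 = {0, 7, 9}  B8 = {0, 1, 3}
Tree: B1–B2, B1–B3, B2–B4, B4–B5, B3–B6, B4–B7, B4–B8
The largest bag has 3 vertices, giving width 2; this decomposition certifies tw(G) ≤ 2. Conversely, {0, 1, 3} is a clique of size 3, and the vertices of any clique must share a bag in every tree decomposition; so some bag has ≥ 3 vertices and tw(G) ≥ 2. Therefore the treewidth is 2.

2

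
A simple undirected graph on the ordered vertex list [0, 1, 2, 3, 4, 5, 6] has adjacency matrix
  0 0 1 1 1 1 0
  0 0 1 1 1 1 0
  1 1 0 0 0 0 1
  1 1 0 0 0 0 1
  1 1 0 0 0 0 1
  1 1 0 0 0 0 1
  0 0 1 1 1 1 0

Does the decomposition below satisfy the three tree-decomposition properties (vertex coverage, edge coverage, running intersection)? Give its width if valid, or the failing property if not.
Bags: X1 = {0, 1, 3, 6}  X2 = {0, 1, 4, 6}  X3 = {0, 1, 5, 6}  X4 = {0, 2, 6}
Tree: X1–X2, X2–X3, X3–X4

No — edge (1,2) lies in no bag.

A tree decomposition must satisfy three properties: every vertex lies in some bag; for every edge, both endpoints lie together in some bag; and for every vertex, the bags containing it form a connected subtree. Here edge (1,2) lies in no bag, so the decomposition is invalid.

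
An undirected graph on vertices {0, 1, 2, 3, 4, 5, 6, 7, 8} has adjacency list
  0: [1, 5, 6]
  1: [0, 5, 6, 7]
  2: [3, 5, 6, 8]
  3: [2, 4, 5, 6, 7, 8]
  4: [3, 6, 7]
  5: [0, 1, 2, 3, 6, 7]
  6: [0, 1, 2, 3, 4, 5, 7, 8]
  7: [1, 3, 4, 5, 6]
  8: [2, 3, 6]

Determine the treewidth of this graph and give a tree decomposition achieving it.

Each bag holds 4 vertices, so the decomposition has width 3, which upper-bounds the treewidth. On the other hand G contains the 4-clique {0, 1, 5, 6}. A clique must lie in a single bag of any decomposition, so no decomposition can have width below 3. The upper and lower bounds meet at 3, so that is the treewidth.

Treewidth 3.
Bags: B1 = {3, 5, 6, 7}  B2 = {1, 5, 6, 7}  B3 = {2, 3, 5, 6}  B4 = {2, 3, 6, 8}  B5 = {0, 1, 5, 6}  B6 = {3, 4, 6, 7}
Tree: B1–B2, B1–B3, B3–B4, B2–B5, B1–B6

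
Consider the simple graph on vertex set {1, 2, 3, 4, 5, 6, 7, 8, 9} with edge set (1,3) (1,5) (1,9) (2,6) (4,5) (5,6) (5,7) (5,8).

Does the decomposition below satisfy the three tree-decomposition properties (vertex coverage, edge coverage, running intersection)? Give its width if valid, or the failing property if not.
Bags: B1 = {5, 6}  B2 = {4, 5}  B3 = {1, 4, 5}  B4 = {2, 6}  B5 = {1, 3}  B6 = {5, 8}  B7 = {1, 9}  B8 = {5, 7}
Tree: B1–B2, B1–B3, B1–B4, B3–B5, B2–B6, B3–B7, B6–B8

No — bags containing vertex 4 are not connected in the tree.

A tree decomposition must satisfy three properties: every vertex lies in some bag; for every edge, both endpoints lie together in some bag; and for every vertex, the bags containing it form a connected subtree. Here bags containing vertex 4 are not connected in the tree, so the decomposition is invalid.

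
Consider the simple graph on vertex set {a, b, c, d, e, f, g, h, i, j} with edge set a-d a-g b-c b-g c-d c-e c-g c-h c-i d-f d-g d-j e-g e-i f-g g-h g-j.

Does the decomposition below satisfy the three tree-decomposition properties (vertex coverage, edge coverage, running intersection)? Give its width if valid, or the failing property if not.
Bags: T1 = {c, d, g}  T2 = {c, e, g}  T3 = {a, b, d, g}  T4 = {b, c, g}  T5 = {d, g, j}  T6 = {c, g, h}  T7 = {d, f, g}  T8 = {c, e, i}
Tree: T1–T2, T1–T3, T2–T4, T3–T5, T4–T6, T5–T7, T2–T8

A tree decomposition must satisfy three properties: every vertex lies in some bag; for every edge, both endpoints lie together in some bag; and for every vertex, the bags containing it form a connected subtree. Here bags containing vertex b are not connected in the tree, so the decomposition is invalid.

No — bags containing vertex b are not connected in the tree.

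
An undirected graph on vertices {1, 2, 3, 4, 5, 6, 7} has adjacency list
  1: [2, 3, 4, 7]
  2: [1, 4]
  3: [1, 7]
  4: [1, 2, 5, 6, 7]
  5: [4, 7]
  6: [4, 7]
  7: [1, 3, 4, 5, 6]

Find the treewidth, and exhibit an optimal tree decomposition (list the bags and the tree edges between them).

Each bag holds 3 vertices, so the decomposition has width 2, which upper-bounds the treewidth. For the lower bound, the 3 vertices {1, 3, 7} are pairwise adjacent, and any tree decomposition puts a clique entirely inside one bag — forcing width ≥ 2. Therefore the treewidth is 2.

Treewidth 2.
One optimal decomposition is:
Bags: B1 = {1, 4, 7}  B2 = {1, 2, 4}  B3 = {4, 5, 7}  B4 = {1, 3, 7}  B5 = {4, 6, 7}
Tree: B1–B2, B1–B3, B1–B4, B1–B5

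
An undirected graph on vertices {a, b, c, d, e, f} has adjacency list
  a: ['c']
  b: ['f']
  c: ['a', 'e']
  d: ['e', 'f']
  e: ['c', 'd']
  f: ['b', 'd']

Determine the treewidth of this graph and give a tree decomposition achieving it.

Every bag has size at most 2, so the width is 2 − 1 = 1 and tw(G) ≤ 1. Any graph with an edge has treewidth ≥ 1, and G has the edge b–f. Therefore the treewidth is 1.

Treewidth 1.
One optimal decomposition is:
Bags: B1 = {b, f}  B2 = {d, f}  B3 = {d, e}  B4 = {c, e}  B5 = {a, c}
Tree: B1–B2, B2–B3, B3–B4, B4–B5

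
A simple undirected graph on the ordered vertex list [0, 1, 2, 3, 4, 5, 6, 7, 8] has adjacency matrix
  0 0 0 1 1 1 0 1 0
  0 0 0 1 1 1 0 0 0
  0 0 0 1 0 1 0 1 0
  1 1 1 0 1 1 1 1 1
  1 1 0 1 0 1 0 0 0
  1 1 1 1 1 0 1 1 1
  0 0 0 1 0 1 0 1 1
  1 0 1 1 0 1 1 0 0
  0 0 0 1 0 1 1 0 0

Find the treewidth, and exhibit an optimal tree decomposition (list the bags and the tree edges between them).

Each bag holds 4 vertices, so the decomposition has width 3, which upper-bounds the treewidth. For the lower bound, the 4 vertices {3, 5, 6, 8} are pairwise adjacent, and any tree decomposition puts a clique entirely inside one bag — forcing width ≥ 3. Combining the bounds, tw(G) = 3.

Treewidth 3.
One optimal decomposition is:
Bags: B1 = {3, 5, 6, 7}  B2 = {2, 3, 5, 7}  B3 = {0, 3, 5, 7}  B4 = {3, 5, 6, 8}  B5 = {0, 3, 4, 5}  B6 = {1, 3, 4, 5}
Tree: B1–B2, B1–B3, B1–B4, B3–B5, B5–B6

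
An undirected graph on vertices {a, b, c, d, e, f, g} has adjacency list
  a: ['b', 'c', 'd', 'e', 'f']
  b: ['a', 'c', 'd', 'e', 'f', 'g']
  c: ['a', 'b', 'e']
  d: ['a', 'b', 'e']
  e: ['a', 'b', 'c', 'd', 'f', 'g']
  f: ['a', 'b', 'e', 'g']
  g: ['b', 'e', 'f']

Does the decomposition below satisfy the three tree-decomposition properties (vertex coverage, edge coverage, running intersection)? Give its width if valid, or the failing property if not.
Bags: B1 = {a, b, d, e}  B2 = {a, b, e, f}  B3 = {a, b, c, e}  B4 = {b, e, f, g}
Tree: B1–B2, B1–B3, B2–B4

Checking the three conditions: (i) the bags cover all of {a, b, c, d, e, f, g}; (ii) for each edge, some bag contains both endpoints; (iii) the bags containing any fixed vertex form a subtree. All hold, so the decomposition is valid with width 4 − 1 = 3.

Yes; width 3.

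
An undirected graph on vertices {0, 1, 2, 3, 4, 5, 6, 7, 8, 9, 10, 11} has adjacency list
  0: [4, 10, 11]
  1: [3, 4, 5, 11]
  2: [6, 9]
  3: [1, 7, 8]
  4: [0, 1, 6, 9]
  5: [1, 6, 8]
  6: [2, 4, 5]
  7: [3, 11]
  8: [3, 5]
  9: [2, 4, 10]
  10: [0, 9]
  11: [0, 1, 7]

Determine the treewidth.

A width-3 tree decomposition is:
Bags: B1 = {3, 5, 7, 8}  B2 = {1, 3, 5, 7}  B3 = {1, 5, 7, 11}  B4 = {1, 5, 6, 11}  B5 = {1, 4, 6, 11}  B6 = {0, 4, 6, 11}  B7 = {0, 2, 4, 6}  B8 = {0, 2, 4, 9}  B9 = {0, 2, 9, 10}
Tree: B1–B2, B2–B3, B3–B4, B4–B5, B5–B6, B6–B7, B7–B8, B8–B9
The largest bag has 4 vertices, giving width 3; this decomposition certifies tw(G) ≤ 3. For the lower bound: the 4 vertex sets {3,7,8}, {5}, {1}, {0,4,6,11} are disjoint, each induces a connected subgraph, and every pair is joined by at least one edge of G. Contracting each set to a single vertex therefore yields K_{4} as a minor, and since treewidth is minor-monotone, tw(G) ≥ tw(K_{4}) = 3. Hence tw(G) = 3 exactly.

3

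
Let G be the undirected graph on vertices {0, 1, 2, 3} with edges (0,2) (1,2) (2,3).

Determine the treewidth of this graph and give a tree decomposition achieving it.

Treewidth 1.
One optimal decomposition is:
Bags: B1 = {1, 2}  B2 = {2, 3}  B3 = {0, 2}
Tree: B1–B2, B1–B3

The largest bag has 2 vertices, giving width 1; this decomposition certifies tw(G) ≤ 1. Any graph with an edge has treewidth ≥ 1, and G has the edge 1–2. Hence tw(G) = 1 exactly.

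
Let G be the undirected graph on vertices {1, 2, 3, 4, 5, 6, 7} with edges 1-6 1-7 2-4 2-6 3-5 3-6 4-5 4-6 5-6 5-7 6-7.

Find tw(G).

2

A width-2 tree decomposition is:
Bags: B1 = {4, 5, 6}  B2 = {2, 4, 6}  B3 = {5, 6, 7}  B4 = {1, 6, 7}  B5 = {3, 5, 6}
Tree: B1–B2, B1–B3, B3–B4, B1–B5
Each bag holds 3 vertices, so the decomposition has width 2, which upper-bounds the treewidth. On the other hand G contains the 3-clique {1, 6, 7}. A clique must lie in a single bag of any decomposition, so no decomposition can have width below 2. The upper and lower bounds meet at 2, so that is the treewidth.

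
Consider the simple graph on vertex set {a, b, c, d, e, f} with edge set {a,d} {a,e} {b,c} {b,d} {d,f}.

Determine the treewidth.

1

A width-1 tree decomposition is:
Bags: B1 = {a, d}  B2 = {d, f}  B3 = {a, e}  B4 = {b, d}  B5 = {b, c}
Tree: B1–B2, B1–B3, B1–B4, B4–B5
Each bag holds 2 vertices, so the decomposition has width 1, which upper-bounds the treewidth. Any graph with an edge has treewidth ≥ 1, and G has the edge a–d. Hence tw(G) = 1 exactly.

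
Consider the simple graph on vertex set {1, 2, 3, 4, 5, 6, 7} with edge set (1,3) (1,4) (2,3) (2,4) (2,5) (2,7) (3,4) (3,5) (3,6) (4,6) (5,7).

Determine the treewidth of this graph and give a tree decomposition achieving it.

Treewidth 2.
Bags: B1 = {2, 3, 4}  B2 = {2, 3, 5}  B3 = {3, 4, 6}  B4 = {2, 5, 7}  B5 = {1, 3, 4}
Tree: B1–B2, B1–B3, B2–B4, B3–B5

The largest bag has 3 vertices, giving width 2; this decomposition certifies tw(G) ≤ 2. On the other hand G contains the 3-clique {1, 3, 4}. A clique must lie in a single bag of any decomposition, so no decomposition can have width below 2. Hence tw(G) = 2 exactly.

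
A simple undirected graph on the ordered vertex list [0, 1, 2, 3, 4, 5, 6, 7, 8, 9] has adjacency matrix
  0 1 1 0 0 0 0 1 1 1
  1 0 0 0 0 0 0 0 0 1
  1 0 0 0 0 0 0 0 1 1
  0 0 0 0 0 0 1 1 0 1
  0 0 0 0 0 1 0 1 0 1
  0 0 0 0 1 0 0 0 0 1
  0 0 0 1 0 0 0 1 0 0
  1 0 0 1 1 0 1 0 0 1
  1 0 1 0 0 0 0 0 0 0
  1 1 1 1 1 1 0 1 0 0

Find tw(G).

2

A width-2 tree decomposition is:
Bags: B1 = {0, 7, 9}  B2 = {4, 7, 9}  B3 = {0, 1, 9}  B4 = {3, 7, 9}  B5 = {4, 5, 9}  B6 = {0, 2, 9}  B7 = {0, 2, 8}  B8 = {3, 6, 7}
Tree: B1–B2, B1–B3, B2–B4, B2–B5, B1–B6, B6–B7, B4–B8
The largest bag has 3 vertices, giving width 2; this decomposition certifies tw(G) ≤ 2. For the lower bound, the 3 vertices {0, 2, 8} are pairwise adjacent, and any tree decomposition puts a clique entirely inside one bag — forcing width ≥ 2. The upper and lower bounds meet at 2, so that is the treewidth.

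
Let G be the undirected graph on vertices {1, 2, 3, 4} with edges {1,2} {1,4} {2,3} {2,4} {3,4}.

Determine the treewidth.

2

A width-2 tree decomposition is:
Bags: B1 = {1, 2, 4}  B2 = {2, 3, 4}
Tree: B1–B2
The largest bag has 3 vertices, giving width 2; this decomposition certifies tw(G) ≤ 2. On the other hand G contains the 3-clique {1, 2, 4}. A clique must lie in a single bag of any decomposition, so no decomposition can have width below 2. The upper and lower bounds meet at 2, so that is the treewidth.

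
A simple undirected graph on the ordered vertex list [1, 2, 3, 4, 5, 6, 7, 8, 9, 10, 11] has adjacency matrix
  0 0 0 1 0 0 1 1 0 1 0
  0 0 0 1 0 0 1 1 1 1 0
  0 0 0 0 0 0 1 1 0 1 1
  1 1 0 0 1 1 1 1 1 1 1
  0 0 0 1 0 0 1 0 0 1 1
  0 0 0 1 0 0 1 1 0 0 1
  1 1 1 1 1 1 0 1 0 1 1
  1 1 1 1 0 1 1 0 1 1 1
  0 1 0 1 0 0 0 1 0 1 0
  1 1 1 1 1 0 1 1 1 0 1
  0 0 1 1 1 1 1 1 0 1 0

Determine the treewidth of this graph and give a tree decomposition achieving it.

Treewidth 4.
Bags: B1 = {4, 7, 8, 10, 11}  B2 = {1, 4, 7, 8, 10}  B3 = {3, 7, 8, 10, 11}  B4 = {4, 5, 7, 10, 11}  B5 = {2, 4, 7, 8, 10}  B6 = {2, 4, 8, 9, 10}  B7 = {4, 6, 7, 8, 11}
Tree: B1–B2, B1–B3, B1–B4, B1–B5, B5–B6, B1–B7

Each bag holds 5 vertices, so the decomposition has width 4, which upper-bounds the treewidth. Conversely, {3, 7, 8, 10, 11} is a clique of size 5, and the vertices of any clique must share a bag in every tree decomposition; so some bag has ≥ 5 vertices and tw(G) ≥ 4. Hence tw(G) = 4 exactly.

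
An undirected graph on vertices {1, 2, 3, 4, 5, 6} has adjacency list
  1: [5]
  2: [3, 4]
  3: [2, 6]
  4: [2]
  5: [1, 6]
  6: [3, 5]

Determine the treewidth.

1

A width-1 tree decomposition is:
Bags: B1 = {2, 4}  B2 = {2, 3}  B3 = {3, 6}  B4 = {5, 6}  B5 = {1, 5}
Tree: B1–B2, B2–B3, B3–B4, B4–B5
Every bag has size at most 2, so the width is 2 − 1 = 1 and tw(G) ≤ 1. Since G has at least one edge (e.g. 4–2), it is not an edgeless graph, so tw(G) ≥ 1. Hence tw(G) = 1 exactly.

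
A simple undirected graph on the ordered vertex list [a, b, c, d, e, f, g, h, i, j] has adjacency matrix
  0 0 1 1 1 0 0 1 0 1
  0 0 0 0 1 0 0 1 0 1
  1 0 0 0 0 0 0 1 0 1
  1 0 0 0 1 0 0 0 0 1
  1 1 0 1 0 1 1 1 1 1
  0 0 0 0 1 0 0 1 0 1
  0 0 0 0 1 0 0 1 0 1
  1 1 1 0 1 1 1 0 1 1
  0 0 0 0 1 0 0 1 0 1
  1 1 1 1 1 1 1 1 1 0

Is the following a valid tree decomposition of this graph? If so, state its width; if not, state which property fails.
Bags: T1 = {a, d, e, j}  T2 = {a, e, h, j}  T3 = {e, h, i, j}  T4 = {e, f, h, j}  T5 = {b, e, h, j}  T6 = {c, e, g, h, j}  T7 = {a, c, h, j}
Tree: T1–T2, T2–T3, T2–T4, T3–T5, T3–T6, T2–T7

A tree decomposition must satisfy three properties: every vertex lies in some bag; for every edge, both endpoints lie together in some bag; and for every vertex, the bags containing it form a connected subtree. Here bags containing vertex c are not connected in the tree, so the decomposition is invalid.

No — bags containing vertex c are not connected in the tree.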